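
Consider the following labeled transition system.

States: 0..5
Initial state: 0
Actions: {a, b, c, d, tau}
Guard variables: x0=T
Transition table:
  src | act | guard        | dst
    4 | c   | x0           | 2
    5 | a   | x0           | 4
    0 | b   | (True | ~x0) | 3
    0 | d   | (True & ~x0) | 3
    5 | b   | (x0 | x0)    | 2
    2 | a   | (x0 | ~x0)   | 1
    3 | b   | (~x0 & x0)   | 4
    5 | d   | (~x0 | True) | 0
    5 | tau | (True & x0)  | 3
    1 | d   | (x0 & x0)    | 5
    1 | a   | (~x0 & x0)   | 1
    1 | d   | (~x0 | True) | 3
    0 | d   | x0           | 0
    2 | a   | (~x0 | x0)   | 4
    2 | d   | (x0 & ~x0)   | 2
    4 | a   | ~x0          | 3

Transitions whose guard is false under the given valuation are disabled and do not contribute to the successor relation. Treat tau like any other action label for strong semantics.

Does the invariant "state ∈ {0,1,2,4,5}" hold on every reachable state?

Answer: INVARIANT VIOLATED at state 3

Working:
Inv-set: {0,1,2,4,5}
Reachable = {0,3}
  0: ✓
  3: outside
counterexample path to 3: b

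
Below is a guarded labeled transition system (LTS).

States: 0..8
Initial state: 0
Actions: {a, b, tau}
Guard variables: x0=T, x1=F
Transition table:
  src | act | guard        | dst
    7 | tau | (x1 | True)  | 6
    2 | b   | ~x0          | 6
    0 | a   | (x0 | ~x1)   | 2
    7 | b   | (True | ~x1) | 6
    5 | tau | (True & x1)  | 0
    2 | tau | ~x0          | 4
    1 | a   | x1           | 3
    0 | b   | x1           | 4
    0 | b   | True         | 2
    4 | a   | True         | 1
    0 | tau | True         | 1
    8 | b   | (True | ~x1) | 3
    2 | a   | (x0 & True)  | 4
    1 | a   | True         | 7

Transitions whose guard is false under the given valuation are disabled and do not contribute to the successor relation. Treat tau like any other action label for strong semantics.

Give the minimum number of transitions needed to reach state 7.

BFS to 7:
  depth 0: {0}
  depth 1: {1,2}
  depth 2: {4,7}
first hit 7 at d=2 via tau·a

Answer: 2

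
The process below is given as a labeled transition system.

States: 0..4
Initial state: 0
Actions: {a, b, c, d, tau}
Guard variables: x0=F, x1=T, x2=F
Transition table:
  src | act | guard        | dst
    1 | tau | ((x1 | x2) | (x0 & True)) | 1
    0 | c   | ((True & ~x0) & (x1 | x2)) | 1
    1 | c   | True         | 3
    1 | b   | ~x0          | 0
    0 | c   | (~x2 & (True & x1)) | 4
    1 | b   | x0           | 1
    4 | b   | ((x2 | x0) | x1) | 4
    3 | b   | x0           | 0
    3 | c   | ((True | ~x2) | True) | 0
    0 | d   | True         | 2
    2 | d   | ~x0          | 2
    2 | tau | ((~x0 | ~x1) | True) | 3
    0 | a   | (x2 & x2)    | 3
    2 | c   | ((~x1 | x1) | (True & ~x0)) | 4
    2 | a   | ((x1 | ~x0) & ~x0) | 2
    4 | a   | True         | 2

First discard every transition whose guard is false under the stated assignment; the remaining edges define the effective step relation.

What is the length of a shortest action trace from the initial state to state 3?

Answer: 2

Trace:
Layered search for 3:
  Layer 0: {0}
  Layer 1: {1,2,4}
  Layer 2: {3}
first hit 3 at d=2 via c·c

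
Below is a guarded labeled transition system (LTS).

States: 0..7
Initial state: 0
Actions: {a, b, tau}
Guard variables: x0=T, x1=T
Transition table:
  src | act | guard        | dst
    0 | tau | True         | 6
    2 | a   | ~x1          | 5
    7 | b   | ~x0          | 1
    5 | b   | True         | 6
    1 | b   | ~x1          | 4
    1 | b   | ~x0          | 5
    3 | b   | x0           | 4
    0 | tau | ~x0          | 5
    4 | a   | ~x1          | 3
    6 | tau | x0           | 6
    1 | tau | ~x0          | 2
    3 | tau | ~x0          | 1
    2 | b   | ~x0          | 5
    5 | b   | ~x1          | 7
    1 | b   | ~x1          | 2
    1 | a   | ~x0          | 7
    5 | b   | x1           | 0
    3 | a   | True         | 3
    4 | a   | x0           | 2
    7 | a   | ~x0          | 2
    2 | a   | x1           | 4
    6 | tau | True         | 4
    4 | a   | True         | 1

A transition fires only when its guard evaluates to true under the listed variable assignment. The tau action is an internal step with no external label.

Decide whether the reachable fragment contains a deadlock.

Answer: DEADLOCK at state 1

Analysis:
R = {0,1,2,4,6}
  0: tau→6  [1 out]
  1: ∅  [no exit]
  2: a→4  [1 out]
  4: a→1  a→2  [2 out]
  6: tau→4  tau→6  [2 out]
witness 1: tau·tau·a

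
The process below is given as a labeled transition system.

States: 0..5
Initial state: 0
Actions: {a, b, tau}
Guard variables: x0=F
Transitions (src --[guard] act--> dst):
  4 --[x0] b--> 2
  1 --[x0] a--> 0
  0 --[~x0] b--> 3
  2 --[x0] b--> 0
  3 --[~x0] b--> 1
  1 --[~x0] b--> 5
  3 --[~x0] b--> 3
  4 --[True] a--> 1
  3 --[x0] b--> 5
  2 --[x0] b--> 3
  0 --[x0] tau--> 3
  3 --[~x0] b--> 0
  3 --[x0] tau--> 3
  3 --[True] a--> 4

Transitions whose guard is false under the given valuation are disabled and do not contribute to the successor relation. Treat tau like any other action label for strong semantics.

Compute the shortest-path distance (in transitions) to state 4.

Answer: 2

Trace:
BFS to 4:
  Layer 0: {0}
  Layer 1: {3}
  Layer 2: {1,4}
depth(4)=2, e.g. b·a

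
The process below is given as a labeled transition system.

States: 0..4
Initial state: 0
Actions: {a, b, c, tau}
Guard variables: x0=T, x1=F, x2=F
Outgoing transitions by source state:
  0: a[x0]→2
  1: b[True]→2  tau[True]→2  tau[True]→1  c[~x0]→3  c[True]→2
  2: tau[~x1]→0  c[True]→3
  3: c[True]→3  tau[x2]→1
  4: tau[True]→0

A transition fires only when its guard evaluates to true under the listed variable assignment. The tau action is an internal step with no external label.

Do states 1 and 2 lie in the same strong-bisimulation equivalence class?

Answer: NOT BISIMILAR

Trace:
Compute ~ classes (split until stable):
  round 0: {{0,1,2,3,4}}
  round 1: {{0},{1},{2},{3},{4}}
stable after 2 split(s): 5 block(s)
class of 1: {1}; class of 2: {2}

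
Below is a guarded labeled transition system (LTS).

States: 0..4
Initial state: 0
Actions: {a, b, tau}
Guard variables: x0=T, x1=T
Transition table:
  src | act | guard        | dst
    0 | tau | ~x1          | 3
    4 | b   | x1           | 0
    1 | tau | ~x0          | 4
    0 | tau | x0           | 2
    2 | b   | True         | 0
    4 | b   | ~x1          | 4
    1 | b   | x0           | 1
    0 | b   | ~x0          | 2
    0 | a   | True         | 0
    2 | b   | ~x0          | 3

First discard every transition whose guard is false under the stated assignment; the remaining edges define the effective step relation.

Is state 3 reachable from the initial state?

Answer: UNREACHABLE

Analysis:
Guard filter leaves 5 enabled edge(s).
depth 0: {0}
depth 1: {2}  total {0,2}
Reachable = {0,2}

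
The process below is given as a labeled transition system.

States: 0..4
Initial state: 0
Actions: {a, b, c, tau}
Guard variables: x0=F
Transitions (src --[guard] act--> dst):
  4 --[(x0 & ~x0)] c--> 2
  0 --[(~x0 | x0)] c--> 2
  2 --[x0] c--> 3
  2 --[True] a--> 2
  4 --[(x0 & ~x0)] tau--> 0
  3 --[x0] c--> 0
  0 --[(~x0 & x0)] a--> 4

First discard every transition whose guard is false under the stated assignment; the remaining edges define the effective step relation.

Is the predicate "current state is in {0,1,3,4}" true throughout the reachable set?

Answer: INVARIANT VIOLATED at state 2

Working:
Safe = {0,1,3,4}
Reach set: {0,2}
  0: ok
  2: VIOLATES
counterexample path to 2: c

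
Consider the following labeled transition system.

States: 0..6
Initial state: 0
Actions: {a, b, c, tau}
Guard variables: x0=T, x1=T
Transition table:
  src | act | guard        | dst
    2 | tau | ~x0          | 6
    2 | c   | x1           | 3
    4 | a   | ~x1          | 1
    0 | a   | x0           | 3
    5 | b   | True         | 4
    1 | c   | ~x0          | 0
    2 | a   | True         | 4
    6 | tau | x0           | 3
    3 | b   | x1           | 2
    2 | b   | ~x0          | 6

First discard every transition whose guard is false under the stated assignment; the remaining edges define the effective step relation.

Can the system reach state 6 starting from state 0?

After dropping false guards: 6 live edges.
depth 0: {0}
depth 1: {3}  now seen {0,3}
depth 2: {2}  now seen {0,2,3}
depth 3: {4}  now seen {0,2,3,4}
Reachable = {0,2,3,4}

Answer: UNREACHABLE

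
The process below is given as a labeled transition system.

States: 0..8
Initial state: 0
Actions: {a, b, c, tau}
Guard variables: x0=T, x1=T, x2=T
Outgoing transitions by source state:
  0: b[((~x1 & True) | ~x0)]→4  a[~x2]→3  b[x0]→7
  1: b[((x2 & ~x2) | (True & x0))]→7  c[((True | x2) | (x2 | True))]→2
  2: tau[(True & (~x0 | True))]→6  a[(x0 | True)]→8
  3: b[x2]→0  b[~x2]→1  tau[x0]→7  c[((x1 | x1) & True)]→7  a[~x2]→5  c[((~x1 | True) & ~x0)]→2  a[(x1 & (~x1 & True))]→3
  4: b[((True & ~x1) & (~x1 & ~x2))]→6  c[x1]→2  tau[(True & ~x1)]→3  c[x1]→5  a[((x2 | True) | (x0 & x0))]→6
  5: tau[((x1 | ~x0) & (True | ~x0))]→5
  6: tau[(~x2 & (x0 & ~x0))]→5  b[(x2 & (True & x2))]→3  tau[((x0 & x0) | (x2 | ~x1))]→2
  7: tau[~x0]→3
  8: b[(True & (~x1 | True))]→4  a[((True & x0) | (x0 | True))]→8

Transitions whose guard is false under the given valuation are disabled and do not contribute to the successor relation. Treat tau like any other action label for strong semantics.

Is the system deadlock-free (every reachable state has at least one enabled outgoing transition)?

Answer: DEADLOCK at state 7

Analysis:
R = {0,7}
  0: b→7  [1 exit(s)]
  7: ∅  [no exit]
Path to 7: b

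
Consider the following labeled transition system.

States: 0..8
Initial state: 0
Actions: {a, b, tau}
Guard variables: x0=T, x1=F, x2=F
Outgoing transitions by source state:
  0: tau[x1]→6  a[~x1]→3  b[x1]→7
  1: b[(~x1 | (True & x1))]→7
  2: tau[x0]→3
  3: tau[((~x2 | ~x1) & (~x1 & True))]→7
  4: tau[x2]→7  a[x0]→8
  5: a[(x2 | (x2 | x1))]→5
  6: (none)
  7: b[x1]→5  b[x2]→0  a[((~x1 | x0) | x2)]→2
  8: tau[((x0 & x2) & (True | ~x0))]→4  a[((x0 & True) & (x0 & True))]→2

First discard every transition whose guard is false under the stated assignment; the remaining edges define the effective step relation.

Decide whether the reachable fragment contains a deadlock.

Answer: DEADLOCK-FREE

Trace:
Reach set: {0,2,3,7}
  0: a→3  [1 exit(s)]
  2: tau→3  [1 exit(s)]
  3: tau→7  [1 exit(s)]
  7: a→2  [1 exit(s)]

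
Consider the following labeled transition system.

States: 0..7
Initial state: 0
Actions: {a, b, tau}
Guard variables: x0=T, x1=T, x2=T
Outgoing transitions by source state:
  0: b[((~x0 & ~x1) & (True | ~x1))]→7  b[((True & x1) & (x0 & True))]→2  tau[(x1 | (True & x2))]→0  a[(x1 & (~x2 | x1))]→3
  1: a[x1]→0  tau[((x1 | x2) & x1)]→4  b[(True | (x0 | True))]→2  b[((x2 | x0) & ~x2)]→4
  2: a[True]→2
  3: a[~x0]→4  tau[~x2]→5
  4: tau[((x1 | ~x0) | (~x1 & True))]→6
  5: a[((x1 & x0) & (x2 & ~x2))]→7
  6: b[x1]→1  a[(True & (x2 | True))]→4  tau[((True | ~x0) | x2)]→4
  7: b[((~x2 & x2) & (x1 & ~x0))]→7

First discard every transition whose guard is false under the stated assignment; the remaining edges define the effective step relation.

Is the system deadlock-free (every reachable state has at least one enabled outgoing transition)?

Answer: DEADLOCK at state 3

Working:
Reach set: {0,2,3}
  0: a→3  b→2  tau→0  [3 out]
  2: a→2  [1 out]
  3: ∅  [no exit]
trace reaching 3: a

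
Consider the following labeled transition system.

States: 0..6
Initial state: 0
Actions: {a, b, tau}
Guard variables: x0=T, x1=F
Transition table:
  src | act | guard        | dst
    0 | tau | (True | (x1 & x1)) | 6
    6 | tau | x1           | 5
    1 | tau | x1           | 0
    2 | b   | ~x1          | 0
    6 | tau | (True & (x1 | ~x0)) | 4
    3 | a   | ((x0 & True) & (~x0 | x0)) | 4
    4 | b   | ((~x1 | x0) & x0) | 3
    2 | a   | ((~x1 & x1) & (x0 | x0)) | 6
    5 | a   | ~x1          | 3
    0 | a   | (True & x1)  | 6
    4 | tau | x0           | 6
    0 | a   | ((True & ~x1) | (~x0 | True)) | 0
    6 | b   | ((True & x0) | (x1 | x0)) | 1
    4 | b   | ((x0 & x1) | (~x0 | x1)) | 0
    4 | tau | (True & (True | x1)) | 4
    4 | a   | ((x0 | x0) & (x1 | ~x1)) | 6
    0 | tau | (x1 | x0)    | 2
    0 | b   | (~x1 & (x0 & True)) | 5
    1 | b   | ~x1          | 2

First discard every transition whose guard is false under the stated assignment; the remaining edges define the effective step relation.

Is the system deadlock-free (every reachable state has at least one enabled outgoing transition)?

Answer: DEADLOCK-FREE

Analysis:
Reach set: {0,1,2,3,4,5,6}
  0: a→0  b→5  tau→2  tau→6  [deg 4]
  1: b→2  [deg 1]
  2: b→0  [deg 1]
  3: a→4  [deg 1]
  4: a→6  b→3  tau→4  tau→6  [deg 4]
  5: a→3  [deg 1]
  6: b→1  [deg 1]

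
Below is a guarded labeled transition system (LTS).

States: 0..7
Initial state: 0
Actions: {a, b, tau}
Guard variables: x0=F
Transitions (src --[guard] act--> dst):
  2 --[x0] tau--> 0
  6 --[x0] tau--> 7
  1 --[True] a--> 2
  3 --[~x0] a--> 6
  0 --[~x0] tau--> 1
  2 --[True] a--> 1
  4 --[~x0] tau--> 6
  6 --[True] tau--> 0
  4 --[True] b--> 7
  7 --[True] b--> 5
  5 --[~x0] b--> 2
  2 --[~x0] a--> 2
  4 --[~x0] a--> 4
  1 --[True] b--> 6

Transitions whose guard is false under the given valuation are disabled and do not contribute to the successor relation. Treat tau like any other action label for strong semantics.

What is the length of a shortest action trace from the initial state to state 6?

Layered search for 6:
  L0 = {0}
  L1 = {1}
  L2 = {2,6}
first hit 6 at d=2 via tau·b

Answer: 2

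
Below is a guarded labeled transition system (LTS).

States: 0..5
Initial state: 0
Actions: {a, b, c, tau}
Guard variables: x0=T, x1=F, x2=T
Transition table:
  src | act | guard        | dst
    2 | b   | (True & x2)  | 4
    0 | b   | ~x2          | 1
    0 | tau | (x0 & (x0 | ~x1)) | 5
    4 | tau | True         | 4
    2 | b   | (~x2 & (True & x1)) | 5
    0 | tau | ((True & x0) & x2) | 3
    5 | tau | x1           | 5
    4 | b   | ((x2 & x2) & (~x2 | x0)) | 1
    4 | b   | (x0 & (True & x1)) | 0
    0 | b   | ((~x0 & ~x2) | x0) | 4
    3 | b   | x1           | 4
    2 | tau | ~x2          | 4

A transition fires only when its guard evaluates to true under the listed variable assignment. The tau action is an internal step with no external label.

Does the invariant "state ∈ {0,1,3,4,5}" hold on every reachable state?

Answer: INVARIANT HOLDS

Analysis:
Allowed set {0,1,3,4,5}
Reach set: {0,1,3,4,5}
  0: safe
  1: safe
  3: safe
  4: safe
  5: safe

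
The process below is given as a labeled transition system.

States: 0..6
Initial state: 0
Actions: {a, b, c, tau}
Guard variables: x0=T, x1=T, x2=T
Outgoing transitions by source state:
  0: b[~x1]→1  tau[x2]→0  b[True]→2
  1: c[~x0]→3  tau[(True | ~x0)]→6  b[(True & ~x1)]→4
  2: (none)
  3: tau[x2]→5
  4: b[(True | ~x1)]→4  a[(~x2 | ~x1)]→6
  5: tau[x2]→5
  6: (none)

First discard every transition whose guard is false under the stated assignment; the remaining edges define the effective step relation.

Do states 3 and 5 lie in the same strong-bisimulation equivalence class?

Answer: BISIMILAR

Trace:
Bisimulation quotient by refinement:
  P[0] = {{0,1,2,3,4,5,6}}
  P[1] = {{0},{1,3,5},{2,6},{4}}
  P[2] = {{0},{1},{2,6},{3,5},{4}}
5 equivalence class(es) (converged in 3)
3∈{3,5}, 5∈{3,5}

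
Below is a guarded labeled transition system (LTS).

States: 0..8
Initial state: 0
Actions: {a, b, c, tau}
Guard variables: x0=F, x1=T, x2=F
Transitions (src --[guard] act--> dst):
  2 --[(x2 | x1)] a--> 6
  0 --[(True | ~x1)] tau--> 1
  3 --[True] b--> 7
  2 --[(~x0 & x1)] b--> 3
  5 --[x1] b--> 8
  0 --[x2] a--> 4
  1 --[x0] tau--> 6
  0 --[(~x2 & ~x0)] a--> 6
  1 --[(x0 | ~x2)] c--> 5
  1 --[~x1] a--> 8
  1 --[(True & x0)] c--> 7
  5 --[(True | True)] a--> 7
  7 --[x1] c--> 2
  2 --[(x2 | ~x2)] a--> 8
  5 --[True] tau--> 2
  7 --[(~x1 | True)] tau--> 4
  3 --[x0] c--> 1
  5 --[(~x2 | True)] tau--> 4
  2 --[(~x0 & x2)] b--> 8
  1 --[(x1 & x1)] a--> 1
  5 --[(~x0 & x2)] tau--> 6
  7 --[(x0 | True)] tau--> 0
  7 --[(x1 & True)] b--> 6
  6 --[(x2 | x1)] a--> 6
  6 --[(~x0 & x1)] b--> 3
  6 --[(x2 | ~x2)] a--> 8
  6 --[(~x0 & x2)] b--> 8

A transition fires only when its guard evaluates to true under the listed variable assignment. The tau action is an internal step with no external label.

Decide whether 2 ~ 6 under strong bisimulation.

Bisimulation quotient by refinement:
  P[0] = {{0,1,2,3,4,5,6,7,8}}
  P[1] = {{0},{1},{2,6},{3},{4,8},{5},{7}}
Fixed point at round 2; 7 class(es).
2∈{2,6}, 6∈{2,6}

Answer: BISIMILAR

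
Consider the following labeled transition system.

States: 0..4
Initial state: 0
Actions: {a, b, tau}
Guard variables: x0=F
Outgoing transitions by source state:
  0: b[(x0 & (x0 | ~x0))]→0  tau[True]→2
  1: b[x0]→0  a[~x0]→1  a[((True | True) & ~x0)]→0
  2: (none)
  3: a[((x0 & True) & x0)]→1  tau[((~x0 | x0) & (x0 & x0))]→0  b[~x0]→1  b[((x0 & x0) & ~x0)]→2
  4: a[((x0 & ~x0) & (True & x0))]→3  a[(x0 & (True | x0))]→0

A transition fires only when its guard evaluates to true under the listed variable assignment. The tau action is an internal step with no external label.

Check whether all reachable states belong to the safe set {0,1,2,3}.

Inv-set: {0,1,2,3}
Reach set: {0,2}
  0: ok
  2: ok

Answer: INVARIANT HOLDS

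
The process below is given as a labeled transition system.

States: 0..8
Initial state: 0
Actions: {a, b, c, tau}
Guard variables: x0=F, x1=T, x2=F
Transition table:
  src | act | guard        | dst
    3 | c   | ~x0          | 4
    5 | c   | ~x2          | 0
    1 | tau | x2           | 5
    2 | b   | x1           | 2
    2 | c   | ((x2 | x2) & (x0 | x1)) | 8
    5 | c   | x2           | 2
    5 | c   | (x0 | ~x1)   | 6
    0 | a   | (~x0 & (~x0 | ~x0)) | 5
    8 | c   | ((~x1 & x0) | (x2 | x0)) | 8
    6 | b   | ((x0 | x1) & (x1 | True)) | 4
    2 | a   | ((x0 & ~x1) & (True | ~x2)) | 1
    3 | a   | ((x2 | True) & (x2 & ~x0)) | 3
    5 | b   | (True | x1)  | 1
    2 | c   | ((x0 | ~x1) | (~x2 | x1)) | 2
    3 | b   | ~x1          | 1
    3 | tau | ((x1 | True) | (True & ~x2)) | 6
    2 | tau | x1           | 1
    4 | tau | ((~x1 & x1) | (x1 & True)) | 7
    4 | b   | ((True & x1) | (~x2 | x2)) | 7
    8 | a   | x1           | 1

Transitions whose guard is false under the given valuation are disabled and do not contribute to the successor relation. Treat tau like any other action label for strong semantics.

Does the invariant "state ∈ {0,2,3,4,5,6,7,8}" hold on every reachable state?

Safe = {0,2,3,4,5,6,7,8}
Reach set: {0,1,5}
  0: safe
  1: outside
  5: safe
witness against invariant: a·b → 1

Answer: INVARIANT VIOLATED at state 1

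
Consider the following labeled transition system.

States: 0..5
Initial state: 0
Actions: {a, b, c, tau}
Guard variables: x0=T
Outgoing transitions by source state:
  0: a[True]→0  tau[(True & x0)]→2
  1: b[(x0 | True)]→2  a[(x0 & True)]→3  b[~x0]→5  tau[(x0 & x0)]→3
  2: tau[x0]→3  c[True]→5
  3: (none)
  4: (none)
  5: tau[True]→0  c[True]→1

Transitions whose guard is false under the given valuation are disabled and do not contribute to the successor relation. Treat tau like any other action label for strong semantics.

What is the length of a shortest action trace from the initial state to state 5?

BFS to 5:
  depth 0: {0}
  depth 1: {2}
  depth 2: {3,5}
depth(5)=2, e.g. tau·c

Answer: 2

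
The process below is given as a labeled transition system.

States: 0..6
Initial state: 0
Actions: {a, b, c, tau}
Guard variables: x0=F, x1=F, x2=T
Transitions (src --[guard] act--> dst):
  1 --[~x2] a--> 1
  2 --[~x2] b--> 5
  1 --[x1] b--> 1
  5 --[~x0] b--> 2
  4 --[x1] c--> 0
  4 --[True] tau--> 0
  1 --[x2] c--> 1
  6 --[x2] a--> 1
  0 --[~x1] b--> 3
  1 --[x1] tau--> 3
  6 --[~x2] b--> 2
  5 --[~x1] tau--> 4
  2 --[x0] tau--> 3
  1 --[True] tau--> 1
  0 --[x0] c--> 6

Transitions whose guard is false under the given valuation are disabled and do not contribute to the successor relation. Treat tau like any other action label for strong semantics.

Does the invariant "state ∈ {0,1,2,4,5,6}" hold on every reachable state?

Inv-set: {0,1,2,4,5,6}
Reachable = {0,3}
  0: ok
  3: ✗ unsafe
counterexample path to 3: b

Answer: INVARIANT VIOLATED at state 3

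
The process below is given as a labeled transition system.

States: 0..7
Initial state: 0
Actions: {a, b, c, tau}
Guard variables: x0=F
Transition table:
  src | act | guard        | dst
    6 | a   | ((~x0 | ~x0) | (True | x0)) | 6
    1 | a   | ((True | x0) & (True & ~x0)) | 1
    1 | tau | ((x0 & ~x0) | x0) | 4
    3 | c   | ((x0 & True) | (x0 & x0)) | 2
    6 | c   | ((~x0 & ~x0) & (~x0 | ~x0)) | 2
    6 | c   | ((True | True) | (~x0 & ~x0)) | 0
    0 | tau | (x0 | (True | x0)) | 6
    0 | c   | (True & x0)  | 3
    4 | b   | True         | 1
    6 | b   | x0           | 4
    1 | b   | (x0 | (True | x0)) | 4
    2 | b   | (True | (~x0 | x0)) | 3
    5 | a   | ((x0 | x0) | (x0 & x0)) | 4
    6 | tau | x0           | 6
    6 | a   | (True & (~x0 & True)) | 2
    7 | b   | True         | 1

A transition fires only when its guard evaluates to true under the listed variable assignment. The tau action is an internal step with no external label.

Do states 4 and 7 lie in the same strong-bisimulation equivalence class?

Bisimulation quotient by refinement:
  P[0] = {{0,1,2,3,4,5,6,7}}
  P[1] = {{0},{1},{2,4,7},{3,5},{6}}
  P[2] = {{0},{1},{2},{3,5},{4,7},{6}}
stable after 3 split(s): 6 block(s)
4∈{4,7}, 7∈{4,7}

Answer: BISIMILAR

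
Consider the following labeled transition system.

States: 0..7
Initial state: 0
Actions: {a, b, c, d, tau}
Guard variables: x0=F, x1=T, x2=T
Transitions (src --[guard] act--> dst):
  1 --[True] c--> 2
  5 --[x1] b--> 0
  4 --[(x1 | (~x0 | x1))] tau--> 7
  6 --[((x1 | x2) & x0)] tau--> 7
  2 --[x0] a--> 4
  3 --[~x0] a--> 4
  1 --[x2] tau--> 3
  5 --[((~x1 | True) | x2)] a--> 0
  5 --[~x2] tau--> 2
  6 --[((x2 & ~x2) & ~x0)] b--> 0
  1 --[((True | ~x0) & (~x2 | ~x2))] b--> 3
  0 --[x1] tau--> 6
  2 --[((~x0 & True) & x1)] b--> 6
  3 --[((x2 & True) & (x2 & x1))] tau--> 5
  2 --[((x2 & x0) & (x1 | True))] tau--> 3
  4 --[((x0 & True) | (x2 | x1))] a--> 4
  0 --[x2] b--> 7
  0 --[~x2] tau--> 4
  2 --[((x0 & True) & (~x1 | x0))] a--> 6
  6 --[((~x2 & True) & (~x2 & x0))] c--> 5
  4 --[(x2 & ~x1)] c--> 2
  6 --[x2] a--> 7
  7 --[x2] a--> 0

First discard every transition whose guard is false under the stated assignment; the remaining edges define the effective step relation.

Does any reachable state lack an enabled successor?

Reachable = {0,6,7}
  0: b→7  tau→6  [2 out]
  6: a→7  [1 out]
  7: a→0  [1 out]

Answer: DEADLOCK-FREE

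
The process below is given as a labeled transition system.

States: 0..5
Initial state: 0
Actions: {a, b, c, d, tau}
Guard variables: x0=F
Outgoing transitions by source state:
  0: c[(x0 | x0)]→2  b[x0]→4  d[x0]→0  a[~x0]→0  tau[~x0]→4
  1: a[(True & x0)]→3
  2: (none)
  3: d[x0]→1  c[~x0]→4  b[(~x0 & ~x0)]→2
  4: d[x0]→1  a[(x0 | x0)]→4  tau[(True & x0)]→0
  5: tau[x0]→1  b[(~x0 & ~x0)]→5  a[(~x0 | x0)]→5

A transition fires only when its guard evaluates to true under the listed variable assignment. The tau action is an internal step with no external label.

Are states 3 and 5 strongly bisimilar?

Bisimulation quotient by refinement:
  round 0: {{0,1,2,3,4,5}}
  round 1: {{0},{1,2,4},{3},{5}}
4 equivalence class(es) (converged in 2)
3∈{3}, 5∈{5}

Answer: NOT BISIMILAR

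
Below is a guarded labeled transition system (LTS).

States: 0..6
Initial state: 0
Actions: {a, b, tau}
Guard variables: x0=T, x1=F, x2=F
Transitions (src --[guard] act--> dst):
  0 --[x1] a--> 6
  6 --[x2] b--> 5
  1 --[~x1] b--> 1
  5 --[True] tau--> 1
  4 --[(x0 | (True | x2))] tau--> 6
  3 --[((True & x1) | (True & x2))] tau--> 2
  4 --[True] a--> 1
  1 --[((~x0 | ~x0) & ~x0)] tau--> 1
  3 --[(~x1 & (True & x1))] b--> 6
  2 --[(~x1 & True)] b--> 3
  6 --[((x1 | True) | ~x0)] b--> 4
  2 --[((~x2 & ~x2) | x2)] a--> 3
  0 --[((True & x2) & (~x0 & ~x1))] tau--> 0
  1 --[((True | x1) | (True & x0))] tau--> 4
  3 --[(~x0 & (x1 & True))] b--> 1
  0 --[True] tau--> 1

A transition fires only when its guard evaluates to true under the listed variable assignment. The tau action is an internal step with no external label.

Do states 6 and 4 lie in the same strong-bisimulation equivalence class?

Refine partition for ~:
  P[0] = {{0,1,2,3,4,5,6}}
  P[1] = {{0,5},{1},{2},{3},{4},{6}}
Fixed point at round 2; 6 class(es).
[6]={6}  [4]={4}

Answer: NOT BISIMILAR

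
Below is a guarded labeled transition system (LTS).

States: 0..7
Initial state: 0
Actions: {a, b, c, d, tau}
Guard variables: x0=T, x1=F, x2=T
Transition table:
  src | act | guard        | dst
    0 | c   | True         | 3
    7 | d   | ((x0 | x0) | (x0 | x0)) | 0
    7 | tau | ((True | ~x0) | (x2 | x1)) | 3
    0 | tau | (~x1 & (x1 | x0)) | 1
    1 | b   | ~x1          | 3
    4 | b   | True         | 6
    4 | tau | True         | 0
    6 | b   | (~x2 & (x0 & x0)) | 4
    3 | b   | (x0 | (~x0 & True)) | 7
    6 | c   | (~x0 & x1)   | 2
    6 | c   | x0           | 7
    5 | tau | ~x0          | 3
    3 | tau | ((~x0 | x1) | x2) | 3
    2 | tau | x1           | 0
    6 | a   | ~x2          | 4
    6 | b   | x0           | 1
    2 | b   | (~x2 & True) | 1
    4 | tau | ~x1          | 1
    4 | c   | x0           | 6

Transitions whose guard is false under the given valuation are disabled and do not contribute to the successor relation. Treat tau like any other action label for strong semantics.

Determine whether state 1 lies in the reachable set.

Guard filter leaves 13 enabled edge(s).
depth 0: {0}
depth 1: {1,3}  now seen {0,1,3}
depth 2: {7}  now seen {0,1,3,7}
Reachable = {0,1,3,7}
trace reaching 1: tau

Answer: REACHABLE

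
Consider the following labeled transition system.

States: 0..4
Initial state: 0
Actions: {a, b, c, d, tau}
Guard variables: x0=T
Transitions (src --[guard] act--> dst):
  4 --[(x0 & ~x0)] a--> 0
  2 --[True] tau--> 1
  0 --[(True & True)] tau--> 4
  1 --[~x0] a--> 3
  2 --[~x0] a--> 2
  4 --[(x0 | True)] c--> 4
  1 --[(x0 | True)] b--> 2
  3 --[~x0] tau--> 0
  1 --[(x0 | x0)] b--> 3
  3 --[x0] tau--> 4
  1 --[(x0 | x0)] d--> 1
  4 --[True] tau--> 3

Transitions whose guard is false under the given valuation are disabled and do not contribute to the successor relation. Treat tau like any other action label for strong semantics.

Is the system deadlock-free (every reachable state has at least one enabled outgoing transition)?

Reachable = {0,3,4}
  0: tau→4  [1 exit(s)]
  3: tau→4  [1 exit(s)]
  4: c→4  tau→3  [2 exit(s)]

Answer: DEADLOCK-FREE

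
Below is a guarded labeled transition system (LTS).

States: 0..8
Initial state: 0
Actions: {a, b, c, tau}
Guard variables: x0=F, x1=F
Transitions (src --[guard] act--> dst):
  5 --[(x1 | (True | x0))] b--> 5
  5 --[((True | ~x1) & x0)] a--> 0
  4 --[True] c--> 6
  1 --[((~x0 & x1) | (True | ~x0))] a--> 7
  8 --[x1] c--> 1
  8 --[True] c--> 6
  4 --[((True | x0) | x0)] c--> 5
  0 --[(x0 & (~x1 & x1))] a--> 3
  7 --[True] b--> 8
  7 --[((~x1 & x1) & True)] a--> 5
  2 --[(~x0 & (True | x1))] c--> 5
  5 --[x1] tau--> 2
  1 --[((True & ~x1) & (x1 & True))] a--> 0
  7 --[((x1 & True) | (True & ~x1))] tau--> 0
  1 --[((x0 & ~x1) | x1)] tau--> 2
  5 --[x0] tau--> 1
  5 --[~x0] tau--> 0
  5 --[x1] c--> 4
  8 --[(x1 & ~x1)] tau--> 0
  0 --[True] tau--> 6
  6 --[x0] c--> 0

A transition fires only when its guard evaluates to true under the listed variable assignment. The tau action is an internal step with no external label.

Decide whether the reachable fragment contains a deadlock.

Answer: DEADLOCK at state 6

Trace:
Reach set: {0,6}
  0: tau→6  [deg 1]
  6: ∅  [deadlock]
Path to 6: tau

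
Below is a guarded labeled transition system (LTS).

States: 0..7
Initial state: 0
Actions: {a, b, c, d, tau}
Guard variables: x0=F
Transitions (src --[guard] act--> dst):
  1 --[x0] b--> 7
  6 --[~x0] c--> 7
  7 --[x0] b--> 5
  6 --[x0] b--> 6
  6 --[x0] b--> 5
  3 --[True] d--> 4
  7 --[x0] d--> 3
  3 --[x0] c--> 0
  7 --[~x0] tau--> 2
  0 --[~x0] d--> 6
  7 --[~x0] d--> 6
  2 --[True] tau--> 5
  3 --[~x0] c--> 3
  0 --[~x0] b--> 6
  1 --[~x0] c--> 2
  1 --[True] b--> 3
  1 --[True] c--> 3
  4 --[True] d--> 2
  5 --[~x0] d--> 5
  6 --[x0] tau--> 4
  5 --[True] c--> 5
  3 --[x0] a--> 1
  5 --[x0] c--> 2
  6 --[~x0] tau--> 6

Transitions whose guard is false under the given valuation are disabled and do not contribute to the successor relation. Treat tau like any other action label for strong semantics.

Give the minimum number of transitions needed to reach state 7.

Breadth-first toward 7:
  depth 0: {0}
  depth 1: {6}
  depth 2: {7}
first hit 7 at d=2 via b·c

Answer: 2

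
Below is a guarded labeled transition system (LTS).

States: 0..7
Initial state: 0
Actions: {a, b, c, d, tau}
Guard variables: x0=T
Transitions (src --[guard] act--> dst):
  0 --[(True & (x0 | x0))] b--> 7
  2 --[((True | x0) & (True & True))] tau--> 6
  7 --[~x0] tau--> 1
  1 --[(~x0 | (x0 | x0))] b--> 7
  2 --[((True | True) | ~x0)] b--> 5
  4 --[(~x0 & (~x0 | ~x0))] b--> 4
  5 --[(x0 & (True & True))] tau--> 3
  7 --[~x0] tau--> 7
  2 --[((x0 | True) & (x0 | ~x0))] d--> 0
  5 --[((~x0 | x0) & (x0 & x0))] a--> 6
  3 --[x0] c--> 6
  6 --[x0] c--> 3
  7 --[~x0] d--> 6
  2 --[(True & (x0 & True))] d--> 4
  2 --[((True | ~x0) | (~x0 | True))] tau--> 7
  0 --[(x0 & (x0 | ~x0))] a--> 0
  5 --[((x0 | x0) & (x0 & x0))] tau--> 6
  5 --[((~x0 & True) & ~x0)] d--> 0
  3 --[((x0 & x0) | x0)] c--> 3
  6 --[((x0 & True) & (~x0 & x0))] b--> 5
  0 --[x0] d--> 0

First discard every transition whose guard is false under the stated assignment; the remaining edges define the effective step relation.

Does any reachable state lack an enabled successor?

Reachable = {0,7}
  0: a→0  b→7  d→0  [deg 3]
  7: ∅  [deadlock]
witness 7: b

Answer: DEADLOCK at state 7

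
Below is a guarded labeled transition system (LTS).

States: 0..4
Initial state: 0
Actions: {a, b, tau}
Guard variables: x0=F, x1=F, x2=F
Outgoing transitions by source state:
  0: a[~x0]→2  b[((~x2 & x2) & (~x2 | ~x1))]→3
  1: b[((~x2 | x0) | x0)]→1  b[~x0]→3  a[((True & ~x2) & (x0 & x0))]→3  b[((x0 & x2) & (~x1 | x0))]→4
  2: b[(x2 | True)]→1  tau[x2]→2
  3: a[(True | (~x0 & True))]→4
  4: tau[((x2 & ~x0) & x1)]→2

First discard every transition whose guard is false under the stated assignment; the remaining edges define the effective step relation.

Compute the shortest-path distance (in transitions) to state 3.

BFS to 3:
  L0 = {0}
  L1 = {2}
  L2 = {1}
  L3 = {3}
depth(3)=3, e.g. a·b·b

Answer: 3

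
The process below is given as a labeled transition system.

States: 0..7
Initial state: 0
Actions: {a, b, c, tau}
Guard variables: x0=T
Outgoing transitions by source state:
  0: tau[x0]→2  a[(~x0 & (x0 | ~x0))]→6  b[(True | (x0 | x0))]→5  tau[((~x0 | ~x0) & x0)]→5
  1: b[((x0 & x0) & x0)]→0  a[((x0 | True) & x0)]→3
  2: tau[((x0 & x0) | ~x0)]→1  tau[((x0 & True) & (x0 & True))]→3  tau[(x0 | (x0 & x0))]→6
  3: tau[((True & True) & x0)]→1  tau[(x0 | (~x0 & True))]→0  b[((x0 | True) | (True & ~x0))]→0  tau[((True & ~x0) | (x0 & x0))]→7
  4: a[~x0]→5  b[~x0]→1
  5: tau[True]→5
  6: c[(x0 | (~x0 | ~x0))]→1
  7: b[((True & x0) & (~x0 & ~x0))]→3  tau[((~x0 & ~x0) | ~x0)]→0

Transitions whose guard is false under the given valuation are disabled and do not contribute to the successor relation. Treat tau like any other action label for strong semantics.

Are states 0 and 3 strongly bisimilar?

Answer: NOT BISIMILAR

Analysis:
Compute ~ classes (split until stable):
  round 0: {{0,1,2,3,4,5,6,7}}
  round 1: {{0,3},{1},{2,5},{4,7},{6}}
  round 2: {{0},{1},{2},{3},{4,7},{5},{6}}
stable after 3 split(s): 7 block(s)
0∈{0}, 3∈{3}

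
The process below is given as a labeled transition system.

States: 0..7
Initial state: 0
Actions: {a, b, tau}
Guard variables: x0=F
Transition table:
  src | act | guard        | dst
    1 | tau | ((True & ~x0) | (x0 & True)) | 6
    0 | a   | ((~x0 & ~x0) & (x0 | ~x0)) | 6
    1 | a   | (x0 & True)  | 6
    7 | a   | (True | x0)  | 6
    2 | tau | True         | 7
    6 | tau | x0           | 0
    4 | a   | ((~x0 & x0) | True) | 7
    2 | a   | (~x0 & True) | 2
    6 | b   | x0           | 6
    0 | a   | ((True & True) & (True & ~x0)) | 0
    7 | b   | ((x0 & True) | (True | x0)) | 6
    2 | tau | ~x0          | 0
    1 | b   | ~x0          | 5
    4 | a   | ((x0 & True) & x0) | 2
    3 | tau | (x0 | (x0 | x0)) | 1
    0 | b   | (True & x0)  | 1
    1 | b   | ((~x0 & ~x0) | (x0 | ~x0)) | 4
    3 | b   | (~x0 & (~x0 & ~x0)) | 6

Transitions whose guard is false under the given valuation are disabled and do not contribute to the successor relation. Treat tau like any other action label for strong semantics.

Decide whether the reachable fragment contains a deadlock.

Answer: DEADLOCK at state 6

Trace:
Reachable = {0,6}
  0: a→0  a→6  [2 exit(s)]
  6: ∅  [STUCK]
Path to 6: a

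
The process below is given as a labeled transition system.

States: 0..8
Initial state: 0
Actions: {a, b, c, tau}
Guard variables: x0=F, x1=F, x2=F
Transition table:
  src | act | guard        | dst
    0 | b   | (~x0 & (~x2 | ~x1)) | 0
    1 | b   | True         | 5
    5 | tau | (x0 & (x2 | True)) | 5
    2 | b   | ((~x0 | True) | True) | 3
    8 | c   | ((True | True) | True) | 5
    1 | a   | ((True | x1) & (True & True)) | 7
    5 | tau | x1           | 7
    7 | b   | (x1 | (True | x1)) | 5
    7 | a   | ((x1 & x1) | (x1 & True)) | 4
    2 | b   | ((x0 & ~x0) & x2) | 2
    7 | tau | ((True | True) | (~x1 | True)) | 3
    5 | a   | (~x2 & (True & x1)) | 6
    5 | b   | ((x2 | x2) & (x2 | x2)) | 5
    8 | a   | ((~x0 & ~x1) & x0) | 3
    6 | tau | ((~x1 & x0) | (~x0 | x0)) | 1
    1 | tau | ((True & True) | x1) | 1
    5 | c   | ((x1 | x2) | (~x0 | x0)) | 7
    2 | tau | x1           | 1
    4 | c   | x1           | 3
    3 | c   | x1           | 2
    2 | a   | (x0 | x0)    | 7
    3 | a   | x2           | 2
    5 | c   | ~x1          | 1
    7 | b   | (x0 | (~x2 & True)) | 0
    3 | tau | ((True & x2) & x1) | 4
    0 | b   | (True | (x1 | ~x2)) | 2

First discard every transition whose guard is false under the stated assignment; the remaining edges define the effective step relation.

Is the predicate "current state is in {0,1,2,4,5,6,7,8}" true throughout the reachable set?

Answer: INVARIANT VIOLATED at state 3

Analysis:
Safe = {0,1,2,4,5,6,7,8}
Reach set: {0,2,3}
  0: safe
  2: safe
  3: outside
reach 3 via b·b — violates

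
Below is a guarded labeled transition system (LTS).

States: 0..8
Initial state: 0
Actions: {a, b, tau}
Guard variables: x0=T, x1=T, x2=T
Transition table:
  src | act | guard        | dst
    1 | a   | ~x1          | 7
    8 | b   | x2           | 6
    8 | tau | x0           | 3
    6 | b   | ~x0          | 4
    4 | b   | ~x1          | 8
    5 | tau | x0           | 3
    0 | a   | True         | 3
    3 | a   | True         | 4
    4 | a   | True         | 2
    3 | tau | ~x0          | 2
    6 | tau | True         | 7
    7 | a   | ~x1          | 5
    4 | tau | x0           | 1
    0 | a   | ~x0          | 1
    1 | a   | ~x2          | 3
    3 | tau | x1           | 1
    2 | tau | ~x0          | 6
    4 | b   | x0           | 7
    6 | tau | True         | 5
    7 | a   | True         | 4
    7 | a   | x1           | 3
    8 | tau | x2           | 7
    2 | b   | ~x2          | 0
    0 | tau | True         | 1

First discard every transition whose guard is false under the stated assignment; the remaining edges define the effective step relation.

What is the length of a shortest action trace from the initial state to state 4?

Layered search for 4:
  Layer 0: {0}
  Layer 1: {1,3}
  Layer 2: {4}
4 enters at depth 2; path a·a

Answer: 2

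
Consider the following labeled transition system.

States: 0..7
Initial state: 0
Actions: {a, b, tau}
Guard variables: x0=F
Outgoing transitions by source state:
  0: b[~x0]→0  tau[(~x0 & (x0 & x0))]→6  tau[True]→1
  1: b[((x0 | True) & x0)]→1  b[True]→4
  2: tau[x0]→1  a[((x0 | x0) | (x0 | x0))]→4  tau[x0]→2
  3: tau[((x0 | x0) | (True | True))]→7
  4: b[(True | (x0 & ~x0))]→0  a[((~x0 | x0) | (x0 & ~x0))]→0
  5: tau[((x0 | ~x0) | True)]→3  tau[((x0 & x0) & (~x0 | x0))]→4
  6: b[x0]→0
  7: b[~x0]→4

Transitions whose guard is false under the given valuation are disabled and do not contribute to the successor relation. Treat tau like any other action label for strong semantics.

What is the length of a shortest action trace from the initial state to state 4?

Answer: 2

Trace:
Breadth-first toward 4:
  Layer 0: {0}
  Layer 1: {1}
  Layer 2: {4}
4 enters at depth 2; path tau·b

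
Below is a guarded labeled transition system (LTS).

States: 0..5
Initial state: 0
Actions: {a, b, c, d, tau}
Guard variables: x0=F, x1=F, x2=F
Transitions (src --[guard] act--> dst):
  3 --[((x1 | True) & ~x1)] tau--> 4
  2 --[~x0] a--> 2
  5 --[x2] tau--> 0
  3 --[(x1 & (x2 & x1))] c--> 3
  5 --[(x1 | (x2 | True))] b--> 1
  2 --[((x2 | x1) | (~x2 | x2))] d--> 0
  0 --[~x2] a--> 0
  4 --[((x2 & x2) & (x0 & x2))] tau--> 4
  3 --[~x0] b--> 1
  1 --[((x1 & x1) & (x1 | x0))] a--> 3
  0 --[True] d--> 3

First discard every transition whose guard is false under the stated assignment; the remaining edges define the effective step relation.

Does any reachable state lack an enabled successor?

Answer: DEADLOCK at state 1

Trace:
Reachable = {0,1,3,4}
  0: a→0  d→3  [2 out]
  1: ∅  [deadlock]
  3: b→1  tau→4  [2 out]
  4: ∅  [deadlock]
trace reaching 1: d·b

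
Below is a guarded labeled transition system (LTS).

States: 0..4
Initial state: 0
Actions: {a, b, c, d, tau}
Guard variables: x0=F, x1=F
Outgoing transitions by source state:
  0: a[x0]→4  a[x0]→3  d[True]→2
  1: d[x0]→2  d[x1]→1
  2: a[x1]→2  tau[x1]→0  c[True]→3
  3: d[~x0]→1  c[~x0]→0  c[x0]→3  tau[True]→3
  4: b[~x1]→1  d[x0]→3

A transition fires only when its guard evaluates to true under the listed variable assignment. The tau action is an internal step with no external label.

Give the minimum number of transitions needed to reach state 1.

BFS to 1:
  depth 0: {0}
  depth 1: {2}
  depth 2: {3}
  depth 3: {1}
first hit 1 at d=3 via d·c·d

Answer: 3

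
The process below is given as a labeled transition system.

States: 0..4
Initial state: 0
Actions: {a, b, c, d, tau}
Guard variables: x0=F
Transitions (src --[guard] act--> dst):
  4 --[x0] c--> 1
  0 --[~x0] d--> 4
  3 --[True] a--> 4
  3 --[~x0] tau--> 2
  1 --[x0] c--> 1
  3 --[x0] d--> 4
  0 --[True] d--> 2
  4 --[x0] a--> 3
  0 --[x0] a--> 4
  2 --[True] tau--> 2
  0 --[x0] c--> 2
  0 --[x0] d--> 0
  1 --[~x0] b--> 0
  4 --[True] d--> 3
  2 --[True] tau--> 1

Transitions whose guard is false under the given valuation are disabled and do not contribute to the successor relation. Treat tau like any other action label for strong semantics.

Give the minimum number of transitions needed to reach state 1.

BFS to 1:
  depth 0: {0}
  depth 1: {2,4}
  depth 2: {1,3}
first hit 1 at d=2 via d·tau

Answer: 2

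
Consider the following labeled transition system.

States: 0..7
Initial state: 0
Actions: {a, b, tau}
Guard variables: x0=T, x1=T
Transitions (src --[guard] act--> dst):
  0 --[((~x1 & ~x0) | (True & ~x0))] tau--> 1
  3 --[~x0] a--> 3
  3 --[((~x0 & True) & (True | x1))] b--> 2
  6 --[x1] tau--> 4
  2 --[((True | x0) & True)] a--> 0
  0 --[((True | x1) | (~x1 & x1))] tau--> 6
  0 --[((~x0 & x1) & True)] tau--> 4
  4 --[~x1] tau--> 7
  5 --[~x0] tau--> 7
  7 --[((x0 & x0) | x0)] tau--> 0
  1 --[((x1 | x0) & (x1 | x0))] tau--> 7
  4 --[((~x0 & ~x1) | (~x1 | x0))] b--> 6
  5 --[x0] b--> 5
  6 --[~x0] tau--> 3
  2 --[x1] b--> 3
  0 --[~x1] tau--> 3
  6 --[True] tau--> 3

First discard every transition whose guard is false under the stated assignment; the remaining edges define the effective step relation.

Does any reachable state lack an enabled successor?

Reach set: {0,3,4,6}
  0: tau→6  [1 out]
  3: ∅  [no exit]
  4: b→6  [1 out]
  6: tau→3  tau→4  [2 out]
trace reaching 3: tau·tau

Answer: DEADLOCK at state 3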